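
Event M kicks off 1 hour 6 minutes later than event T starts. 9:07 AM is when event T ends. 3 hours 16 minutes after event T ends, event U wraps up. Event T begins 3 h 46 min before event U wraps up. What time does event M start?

9:43 AM

Event U ends at 9:07 AM + 196 min = 12:23 PM.
Event T starts at 12:23 PM − 226 min = 8:37 AM.
Event M starts at 8:37 AM + 66 min = 9:43 AM.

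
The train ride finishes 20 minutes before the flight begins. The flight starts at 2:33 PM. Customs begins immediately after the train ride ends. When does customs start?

2:13 PM

The train ride ends at 2:33 PM − 20 min = 2:13 PM.
So customs starts at 2:13 PM.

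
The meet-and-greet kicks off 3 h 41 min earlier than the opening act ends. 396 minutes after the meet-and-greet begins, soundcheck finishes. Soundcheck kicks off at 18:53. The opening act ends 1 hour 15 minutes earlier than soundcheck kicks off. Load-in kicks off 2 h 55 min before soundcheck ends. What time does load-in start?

17:38

The opening act ends at 18:53 − 75 min = 17:38.
The meet-and-greet starts at 17:38 − 221 min = 13:57.
Soundcheck ends at 13:57 + 396 min = 20:33.
Load-in starts at 20:33 − 175 min = 17:38.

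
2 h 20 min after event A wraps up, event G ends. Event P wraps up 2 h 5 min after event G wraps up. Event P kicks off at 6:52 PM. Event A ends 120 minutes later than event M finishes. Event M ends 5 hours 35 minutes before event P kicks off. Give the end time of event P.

7:42 PM

Event M ends at 6:52 PM − 335 min = 1:17 PM.
Event A ends at 1:17 PM + 120 min = 3:17 PM.
Event G ends at 3:17 PM + 140 min = 5:37 PM.
Event P ends at 5:37 PM + 125 min = 7:42 PM.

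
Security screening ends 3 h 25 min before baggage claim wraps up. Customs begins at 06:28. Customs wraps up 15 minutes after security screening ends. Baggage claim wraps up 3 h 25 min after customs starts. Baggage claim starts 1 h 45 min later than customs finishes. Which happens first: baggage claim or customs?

Baggage claim ends at 06:28 + 205 min = 09:53.
Security screening ends at 09:53 − 205 min = 06:28.
Customs ends at 06:28 + 15 min = 06:43.
Baggage claim starts at 06:43 + 105 min = 08:28.
Baggage claim starts at 08:28 and customs starts at 06:28, so customs is first.

customs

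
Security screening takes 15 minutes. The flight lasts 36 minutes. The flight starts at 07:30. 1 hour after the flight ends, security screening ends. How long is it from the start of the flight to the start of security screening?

81 minutes

The flight ends at 07:30 + 36 min = 08:06.
Security screening ends at 08:06 + 60 min = 09:06.
Security screening starts at 09:06 − 15 min = 08:51.
From 07:30 to 08:51 is 81 minutes.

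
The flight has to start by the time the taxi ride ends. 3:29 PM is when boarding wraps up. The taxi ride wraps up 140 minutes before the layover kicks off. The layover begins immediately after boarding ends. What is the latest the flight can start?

The layover starts at 3:29 PM.
The taxi ride ends at 3:29 PM − 140 min = 1:09 PM.
The flight is bounded by the taxi ride, so the latest it can start is 1:09 PM.

1:09 PM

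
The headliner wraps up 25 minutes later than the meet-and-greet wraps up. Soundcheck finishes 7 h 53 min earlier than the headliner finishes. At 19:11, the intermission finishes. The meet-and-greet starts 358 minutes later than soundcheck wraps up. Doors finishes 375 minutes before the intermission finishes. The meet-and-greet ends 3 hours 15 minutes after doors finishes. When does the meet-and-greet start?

14:41

Doors ends at 19:11 − 375 min = 12:56.
The meet-and-greet ends at 12:56 + 195 min = 16:11.
The headliner ends at 16:11 + 25 min = 16:36.
Soundcheck ends at 16:36 − 473 min = 08:43.
The meet-and-greet starts at 08:43 + 358 min = 14:41.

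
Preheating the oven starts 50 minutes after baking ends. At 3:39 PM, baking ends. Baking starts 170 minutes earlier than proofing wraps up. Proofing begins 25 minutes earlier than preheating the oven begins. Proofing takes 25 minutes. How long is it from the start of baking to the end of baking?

120 minutes

Preheating the oven starts at 3:39 PM + 50 min = 4:29 PM.
Proofing starts at 4:29 PM − 25 min = 4:04 PM.
Proofing ends at 4:04 PM + 25 min = 4:29 PM.
Baking starts at 4:29 PM − 170 min = 1:39 PM.
From 1:39 PM to 3:39 PM is 120 minutes.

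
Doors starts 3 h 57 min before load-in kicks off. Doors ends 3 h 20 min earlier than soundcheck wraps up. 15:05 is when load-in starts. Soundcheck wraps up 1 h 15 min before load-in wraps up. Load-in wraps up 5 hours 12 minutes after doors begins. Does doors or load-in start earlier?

doors

Doors starts at 15:05 − 237 min = 11:08.
Doors starts at 11:08 and load-in starts at 15:05, so doors is first.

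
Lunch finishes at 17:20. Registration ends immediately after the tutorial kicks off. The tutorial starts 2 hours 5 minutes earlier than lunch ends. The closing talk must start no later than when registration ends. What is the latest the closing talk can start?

15:15

The tutorial starts at 17:20 − 125 min = 15:15.
So registration ends at 15:15.
The closing talk is bounded by registration, so the latest it can start is 15:15.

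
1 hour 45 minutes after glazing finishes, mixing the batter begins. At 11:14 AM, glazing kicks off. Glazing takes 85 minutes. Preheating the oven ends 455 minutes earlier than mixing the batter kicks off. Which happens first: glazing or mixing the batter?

glazing

Glazing ends at 11:14 AM + 85 min = 12:39 PM.
Mixing the batter starts at 12:39 PM + 105 min = 2:24 PM.
Glazing starts at 11:14 AM and mixing the batter starts at 2:24 PM, so glazing is first.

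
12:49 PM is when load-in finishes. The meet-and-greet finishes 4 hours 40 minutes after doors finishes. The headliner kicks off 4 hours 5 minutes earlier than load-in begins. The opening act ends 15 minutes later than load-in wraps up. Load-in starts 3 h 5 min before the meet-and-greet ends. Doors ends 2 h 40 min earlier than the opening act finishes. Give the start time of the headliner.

7:54 AM

The opening act ends at 12:49 PM + 15 min = 1:04 PM.
Doors ends at 1:04 PM − 160 min = 10:24 AM.
The meet-and-greet ends at 10:24 AM + 280 min = 3:04 PM.
Load-in starts at 3:04 PM − 185 min = 11:59 AM.
The headliner starts at 11:59 AM − 245 min = 7:54 AM.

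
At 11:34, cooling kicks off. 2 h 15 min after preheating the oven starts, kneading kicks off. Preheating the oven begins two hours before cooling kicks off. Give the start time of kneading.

Preheating the oven starts at 11:34 − 120 min = 09:34.
Kneading starts at 09:34 + 135 min = 11:49.

11:49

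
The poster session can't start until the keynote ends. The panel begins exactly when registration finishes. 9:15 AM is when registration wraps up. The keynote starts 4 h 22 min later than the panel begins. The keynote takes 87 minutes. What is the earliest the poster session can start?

The panel starts at 9:15 AM.
The keynote starts at 9:15 AM + 262 min = 1:37 PM.
The keynote ends at 1:37 PM + 87 min = 3:04 PM.
The poster session is bounded by the keynote, so the earliest it can start is 3:04 PM.

3:04 PM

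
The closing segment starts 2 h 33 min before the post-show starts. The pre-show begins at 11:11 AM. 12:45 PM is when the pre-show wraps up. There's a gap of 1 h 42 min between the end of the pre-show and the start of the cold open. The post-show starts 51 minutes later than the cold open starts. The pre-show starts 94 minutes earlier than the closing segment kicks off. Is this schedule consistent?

The cold open starts at 12:45 PM + 102 min = 2:27 PM.
The post-show starts at 2:27 PM + 51 min = 3:18 PM.
The closing segment starts at 3:18 PM − 153 min = 12:45 PM.
The pre-show starts at 12:45 PM − 94 min = 11:11 AM.
That matches the stated 11:11 AM, so the schedule is consistent.

Yes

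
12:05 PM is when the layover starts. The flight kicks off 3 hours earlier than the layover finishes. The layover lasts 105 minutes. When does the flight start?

10:50 AM

The layover ends at 12:05 PM + 105 min = 1:50 PM.
The flight starts at 1:50 PM − 180 min = 10:50 AM.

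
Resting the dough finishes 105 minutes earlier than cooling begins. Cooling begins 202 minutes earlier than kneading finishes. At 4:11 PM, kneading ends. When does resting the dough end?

Cooling starts at 4:11 PM − 202 min = 12:49 PM.
Resting the dough ends at 12:49 PM − 105 min = 11:04 AM.

11:04 AM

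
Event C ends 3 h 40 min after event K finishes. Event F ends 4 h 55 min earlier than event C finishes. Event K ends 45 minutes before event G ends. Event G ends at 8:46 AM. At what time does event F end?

Event K ends at 8:46 AM − 45 min = 8:01 AM.
Event C ends at 8:01 AM + 220 min = 11:41 AM.
Event F ends at 11:41 AM − 295 min = 6:46 AM.

6:46 AM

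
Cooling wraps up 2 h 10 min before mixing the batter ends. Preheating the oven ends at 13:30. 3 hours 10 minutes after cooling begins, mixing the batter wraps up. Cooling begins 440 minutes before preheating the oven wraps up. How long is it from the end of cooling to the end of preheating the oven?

Cooling starts at 13:30 − 440 min = 06:10.
Mixing the batter ends at 06:10 + 190 min = 09:20.
Cooling ends at 09:20 − 130 min = 07:10.
From 07:10 to 13:30 is 380 minutes.

380 minutes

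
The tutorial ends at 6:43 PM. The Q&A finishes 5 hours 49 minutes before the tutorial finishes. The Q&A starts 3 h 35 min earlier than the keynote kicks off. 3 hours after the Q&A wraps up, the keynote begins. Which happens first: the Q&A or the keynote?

the Q&A

The Q&A ends at 6:43 PM − 349 min = 12:54 PM.
The keynote starts at 12:54 PM + 180 min = 3:54 PM.
The Q&A starts at 3:54 PM − 215 min = 12:19 PM.
The Q&A starts at 12:19 PM and the keynote starts at 3:54 PM, so the Q&A is first.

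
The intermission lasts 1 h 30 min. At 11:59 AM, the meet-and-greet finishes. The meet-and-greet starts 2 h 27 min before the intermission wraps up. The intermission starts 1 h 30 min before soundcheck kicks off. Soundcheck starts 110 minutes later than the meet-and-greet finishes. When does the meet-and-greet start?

11:22 AM

Soundcheck starts at 11:59 AM + 110 min = 1:49 PM.
The intermission starts at 1:49 PM − 90 min = 12:19 PM.
The intermission ends at 12:19 PM + 90 min = 1:49 PM.
The meet-and-greet starts at 1:49 PM − 147 min = 11:22 AM.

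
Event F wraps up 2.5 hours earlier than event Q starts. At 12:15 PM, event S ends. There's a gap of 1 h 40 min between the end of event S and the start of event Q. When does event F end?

11:25 AM

Event Q starts at 12:15 PM + 100 min = 1:55 PM.
Event F ends at 1:55 PM − 150 min = 11:25 AM.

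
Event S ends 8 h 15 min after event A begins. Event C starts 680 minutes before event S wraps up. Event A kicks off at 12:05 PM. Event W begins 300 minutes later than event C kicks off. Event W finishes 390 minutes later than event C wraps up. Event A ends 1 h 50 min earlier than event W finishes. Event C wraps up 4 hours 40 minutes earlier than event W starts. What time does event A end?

2:00 PM

Event S ends at 12:05 PM + 495 min = 8:20 PM.
Event C starts at 8:20 PM − 680 min = 9:00 AM.
Event W starts at 9:00 AM + 300 min = 2:00 PM.
Event C ends at 2:00 PM − 280 min = 9:20 AM.
Event W ends at 9:20 AM + 390 min = 3:50 PM.
Event A ends at 3:50 PM − 110 min = 2:00 PM.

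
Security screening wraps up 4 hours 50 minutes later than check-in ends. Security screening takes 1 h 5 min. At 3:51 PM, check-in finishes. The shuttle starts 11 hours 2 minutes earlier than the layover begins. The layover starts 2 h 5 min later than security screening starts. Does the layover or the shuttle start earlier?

Security screening ends at 3:51 PM + 290 min = 8:41 PM.
Security screening starts at 8:41 PM − 65 min = 7:36 PM.
The layover starts at 7:36 PM + 125 min = 9:41 PM.
The shuttle starts at 9:41 PM − 662 min = 10:39 AM.
The layover starts at 9:41 PM and the shuttle starts at 10:39 AM, so the shuttle is first.

the shuttle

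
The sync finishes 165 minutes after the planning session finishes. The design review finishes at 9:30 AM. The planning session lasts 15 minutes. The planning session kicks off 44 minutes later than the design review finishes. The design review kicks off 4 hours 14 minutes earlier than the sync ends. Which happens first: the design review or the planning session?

the design review

The planning session starts at 9:30 AM + 44 min = 10:14 AM.
The planning session ends at 10:14 AM + 15 min = 10:29 AM.
The sync ends at 10:29 AM + 165 min = 1:14 PM.
The design review starts at 1:14 PM − 254 min = 9:00 AM.
The design review starts at 9:00 AM and the planning session starts at 10:14 AM, so the design review is first.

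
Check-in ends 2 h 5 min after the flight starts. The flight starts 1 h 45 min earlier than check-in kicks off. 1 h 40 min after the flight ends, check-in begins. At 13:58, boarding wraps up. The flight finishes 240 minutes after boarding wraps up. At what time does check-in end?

19:58

The flight ends at 13:58 + 240 min = 17:58.
Check-in starts at 17:58 + 100 min = 19:38.
The flight starts at 19:38 − 105 min = 17:53.
Check-in ends at 17:53 + 125 min = 19:58.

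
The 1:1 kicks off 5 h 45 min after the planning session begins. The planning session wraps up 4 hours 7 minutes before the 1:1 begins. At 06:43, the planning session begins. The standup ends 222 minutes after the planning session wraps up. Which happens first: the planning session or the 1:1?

the planning session

The 1:1 starts at 06:43 + 345 min = 12:28.
The planning session starts at 06:43 and the 1:1 starts at 12:28, so the planning session is first.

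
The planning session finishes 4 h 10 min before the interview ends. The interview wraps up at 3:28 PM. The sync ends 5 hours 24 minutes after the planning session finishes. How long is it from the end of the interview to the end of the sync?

The planning session ends at 3:28 PM − 250 min = 11:18 AM.
The sync ends at 11:18 AM + 324 min = 4:42 PM.
From 3:28 PM to 4:42 PM is 1 h 14 min.

1 h 14 min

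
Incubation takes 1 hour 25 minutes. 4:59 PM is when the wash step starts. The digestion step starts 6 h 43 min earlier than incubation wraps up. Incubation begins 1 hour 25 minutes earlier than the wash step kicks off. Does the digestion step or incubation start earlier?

the digestion step

Incubation starts at 4:59 PM − 85 min = 3:34 PM.
Incubation ends at 3:34 PM + 85 min = 4:59 PM.
The digestion step starts at 4:59 PM − 403 min = 10:16 AM.
The digestion step starts at 10:16 AM and incubation starts at 3:34 PM, so the digestion step is first.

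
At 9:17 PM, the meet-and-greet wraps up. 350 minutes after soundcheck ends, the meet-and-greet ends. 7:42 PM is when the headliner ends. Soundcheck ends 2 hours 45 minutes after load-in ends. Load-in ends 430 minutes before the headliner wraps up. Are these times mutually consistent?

No

Load-in ends at 7:42 PM − 430 min = 12:32 PM.
Soundcheck ends at 12:32 PM + 165 min = 3:17 PM.
The meet-and-greet ends at 3:17 PM + 350 min = 9:07 PM.
But the meet-and-greet is also said to end at 9:17 PM — a 10-minute conflict.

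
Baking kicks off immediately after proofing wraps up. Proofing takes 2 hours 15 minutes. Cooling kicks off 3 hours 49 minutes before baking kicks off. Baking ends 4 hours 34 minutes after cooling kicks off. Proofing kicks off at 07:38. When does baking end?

Proofing ends at 07:38 + 135 min = 09:53.
So baking starts at 09:53.
Cooling starts at 09:53 − 229 min = 06:04.
Baking ends at 06:04 + 274 min = 10:38.

10:38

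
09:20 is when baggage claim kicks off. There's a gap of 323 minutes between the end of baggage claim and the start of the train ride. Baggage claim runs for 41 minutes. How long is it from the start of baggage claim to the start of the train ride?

Baggage claim ends at 09:20 + 41 min = 10:01.
The train ride starts at 10:01 + 323 min = 15:24.
From 09:20 to 15:24 is 6 h 4 min.

6 h 4 min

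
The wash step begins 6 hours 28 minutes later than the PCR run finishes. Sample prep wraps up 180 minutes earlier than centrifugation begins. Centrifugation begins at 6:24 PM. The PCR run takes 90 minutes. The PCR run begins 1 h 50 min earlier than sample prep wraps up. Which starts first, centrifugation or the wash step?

centrifugation

Sample prep ends at 6:24 PM − 180 min = 3:24 PM.
The PCR run starts at 3:24 PM − 110 min = 1:34 PM.
The PCR run ends at 1:34 PM + 90 min = 3:04 PM.
The wash step starts at 3:04 PM + 388 min = 9:32 PM.
Centrifugation starts at 6:24 PM and the wash step starts at 9:32 PM, so centrifugation is first.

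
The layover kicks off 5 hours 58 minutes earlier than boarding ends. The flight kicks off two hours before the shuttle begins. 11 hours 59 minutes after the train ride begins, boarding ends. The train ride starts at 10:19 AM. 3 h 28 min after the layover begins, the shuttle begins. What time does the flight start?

5:48 PM

Boarding ends at 10:19 AM + 719 min = 10:18 PM.
The layover starts at 10:18 PM − 358 min = 4:20 PM.
The shuttle starts at 4:20 PM + 208 min = 7:48 PM.
The flight starts at 7:48 PM − 120 min = 5:48 PM.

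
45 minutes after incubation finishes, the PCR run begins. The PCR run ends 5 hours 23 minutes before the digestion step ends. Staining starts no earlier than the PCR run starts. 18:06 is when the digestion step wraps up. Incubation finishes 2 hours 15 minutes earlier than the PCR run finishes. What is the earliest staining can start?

11:13

The PCR run ends at 18:06 − 323 min = 12:43.
Incubation ends at 12:43 − 135 min = 10:28.
The PCR run starts at 10:28 + 45 min = 11:13.
Staining is bounded by the PCR run, so the earliest it can start is 11:13.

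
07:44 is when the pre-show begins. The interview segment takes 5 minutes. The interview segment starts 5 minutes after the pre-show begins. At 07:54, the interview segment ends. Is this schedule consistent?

Yes

The interview segment starts at 07:44 + 5 min = 07:49.
The interview segment ends at 07:49 + 5 min = 07:54.
That matches the stated 07:54, so the schedule is consistent.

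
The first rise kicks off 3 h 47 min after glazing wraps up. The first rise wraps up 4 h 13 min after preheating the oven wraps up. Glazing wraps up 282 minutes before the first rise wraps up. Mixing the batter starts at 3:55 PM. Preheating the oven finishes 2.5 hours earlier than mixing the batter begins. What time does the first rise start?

4:43 PM

Preheating the oven ends at 3:55 PM − 150 min = 1:25 PM.
The first rise ends at 1:25 PM + 253 min = 5:38 PM.
Glazing ends at 5:38 PM − 282 min = 12:56 PM.
The first rise starts at 12:56 PM + 227 min = 4:43 PM.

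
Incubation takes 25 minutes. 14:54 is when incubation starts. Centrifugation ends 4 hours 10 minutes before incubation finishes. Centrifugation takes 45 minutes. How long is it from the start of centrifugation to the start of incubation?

4 h 30 min

Incubation ends at 14:54 + 25 min = 15:19.
Centrifugation ends at 15:19 − 250 min = 11:09.
Centrifugation starts at 11:09 − 45 min = 10:24.
From 10:24 to 14:54 is 4 h 30 min.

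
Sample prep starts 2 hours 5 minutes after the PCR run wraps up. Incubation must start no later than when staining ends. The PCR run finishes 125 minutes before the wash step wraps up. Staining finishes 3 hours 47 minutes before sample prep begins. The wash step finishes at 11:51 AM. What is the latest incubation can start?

8:04 AM

The PCR run ends at 11:51 AM − 125 min = 9:46 AM.
Sample prep starts at 9:46 AM + 125 min = 11:51 AM.
Staining ends at 11:51 AM − 227 min = 8:04 AM.
Incubation is bounded by staining, so the latest it can start is 8:04 AM.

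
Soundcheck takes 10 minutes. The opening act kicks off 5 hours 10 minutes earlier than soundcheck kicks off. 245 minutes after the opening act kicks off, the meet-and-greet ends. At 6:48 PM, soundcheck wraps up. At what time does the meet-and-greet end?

Soundcheck starts at 6:48 PM − 10 min = 6:38 PM.
The opening act starts at 6:38 PM − 310 min = 1:28 PM.
The meet-and-greet ends at 1:28 PM + 245 min = 5:33 PM.

5:33 PM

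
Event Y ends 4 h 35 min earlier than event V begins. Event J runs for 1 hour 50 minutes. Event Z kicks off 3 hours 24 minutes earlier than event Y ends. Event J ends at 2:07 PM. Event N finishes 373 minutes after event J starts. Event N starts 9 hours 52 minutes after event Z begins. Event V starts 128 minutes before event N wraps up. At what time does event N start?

6:15 PM

Event J starts at 2:07 PM − 110 min = 12:17 PM.
Event N ends at 12:17 PM + 373 min = 6:30 PM.
Event V starts at 6:30 PM − 128 min = 4:22 PM.
Event Y ends at 4:22 PM − 275 min = 11:47 AM.
Event Z starts at 11:47 AM − 204 min = 8:23 AM.
Event N starts at 8:23 AM + 592 min = 6:15 PM.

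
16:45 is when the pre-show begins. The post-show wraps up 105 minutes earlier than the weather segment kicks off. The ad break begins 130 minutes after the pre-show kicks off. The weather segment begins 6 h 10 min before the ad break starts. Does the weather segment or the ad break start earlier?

the weather segment

The ad break starts at 16:45 + 130 min = 18:55.
The weather segment starts at 18:55 − 370 min = 12:45.
The weather segment starts at 12:45 and the ad break starts at 18:55, so the weather segment is first.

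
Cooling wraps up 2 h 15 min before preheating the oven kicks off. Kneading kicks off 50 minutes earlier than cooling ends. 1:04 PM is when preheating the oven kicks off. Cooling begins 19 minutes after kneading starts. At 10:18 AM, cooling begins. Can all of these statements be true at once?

Cooling ends at 1:04 PM − 135 min = 10:49 AM.
Kneading starts at 10:49 AM − 50 min = 9:59 AM.
Cooling starts at 9:59 AM + 19 min = 10:18 AM.
That matches the stated 10:18 AM, so the schedule is consistent.

Yes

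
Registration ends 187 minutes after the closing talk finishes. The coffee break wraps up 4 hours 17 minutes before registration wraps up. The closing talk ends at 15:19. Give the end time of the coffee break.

Registration ends at 15:19 + 187 min = 18:26.
The coffee break ends at 18:26 − 257 min = 14:09.

14:09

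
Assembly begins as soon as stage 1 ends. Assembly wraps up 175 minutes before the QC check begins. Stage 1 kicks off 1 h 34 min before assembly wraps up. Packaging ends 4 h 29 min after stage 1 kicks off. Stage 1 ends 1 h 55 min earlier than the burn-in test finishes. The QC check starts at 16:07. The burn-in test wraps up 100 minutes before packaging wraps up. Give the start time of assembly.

12:32

Assembly ends at 16:07 − 175 min = 13:12.
Stage 1 starts at 13:12 − 94 min = 11:38.
Packaging ends at 11:38 + 269 min = 16:07.
The burn-in test ends at 16:07 − 100 min = 14:27.
Stage 1 ends at 14:27 − 115 min = 12:32.
So assembly starts at 12:32.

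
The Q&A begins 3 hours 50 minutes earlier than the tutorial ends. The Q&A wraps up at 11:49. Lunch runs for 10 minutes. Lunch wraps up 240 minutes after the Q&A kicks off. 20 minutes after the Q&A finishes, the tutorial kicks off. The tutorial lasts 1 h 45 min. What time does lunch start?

The tutorial starts at 11:49 + 20 min = 12:09.
The tutorial ends at 12:09 + 105 min = 13:54.
The Q&A starts at 13:54 − 230 min = 10:04.
Lunch ends at 10:04 + 240 min = 14:04.
Lunch starts at 14:04 − 10 min = 13:54.

13:54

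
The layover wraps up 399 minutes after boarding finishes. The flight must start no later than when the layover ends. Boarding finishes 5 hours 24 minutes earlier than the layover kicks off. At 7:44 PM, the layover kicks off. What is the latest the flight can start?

Boarding ends at 7:44 PM − 324 min = 2:20 PM.
The layover ends at 2:20 PM + 399 min = 8:59 PM.
The flight is bounded by the layover, so the latest it can start is 8:59 PM.

8:59 PM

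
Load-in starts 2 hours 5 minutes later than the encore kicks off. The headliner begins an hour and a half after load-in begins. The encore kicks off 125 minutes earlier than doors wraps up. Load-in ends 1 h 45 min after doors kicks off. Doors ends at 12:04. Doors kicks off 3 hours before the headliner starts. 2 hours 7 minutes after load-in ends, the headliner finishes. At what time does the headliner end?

The encore starts at 12:04 − 125 min = 09:59.
Load-in starts at 09:59 + 125 min = 12:04.
The headliner starts at 12:04 + 90 min = 13:34.
Doors starts at 13:34 − 180 min = 10:34.
Load-in ends at 10:34 + 105 min = 12:19.
The headliner ends at 12:19 + 127 min = 14:26.

14:26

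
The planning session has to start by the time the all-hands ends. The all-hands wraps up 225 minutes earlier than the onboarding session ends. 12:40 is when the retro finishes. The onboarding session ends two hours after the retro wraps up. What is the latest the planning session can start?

10:55

The onboarding session ends at 12:40 + 120 min = 14:40.
The all-hands ends at 14:40 − 225 min = 10:55.
The planning session is bounded by the all-hands, so the latest it can start is 10:55.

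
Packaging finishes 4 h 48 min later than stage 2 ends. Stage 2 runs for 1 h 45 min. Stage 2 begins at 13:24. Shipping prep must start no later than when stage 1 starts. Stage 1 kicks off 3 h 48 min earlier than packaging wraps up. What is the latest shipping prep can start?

Stage 2 ends at 13:24 + 105 min = 15:09.
Packaging ends at 15:09 + 288 min = 19:57.
Stage 1 starts at 19:57 − 228 min = 16:09.
Shipping prep is bounded by stage 1, so the latest it can start is 16:09.

16:09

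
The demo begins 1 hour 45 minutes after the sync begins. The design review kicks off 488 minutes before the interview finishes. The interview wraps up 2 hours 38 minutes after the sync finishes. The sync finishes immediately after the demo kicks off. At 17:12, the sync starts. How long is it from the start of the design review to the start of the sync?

3 h 45 min

The demo starts at 17:12 + 105 min = 18:57.
So the sync ends at 18:57.
The interview ends at 18:57 + 158 min = 21:35.
The design review starts at 21:35 − 488 min = 13:27.
From 13:27 to 17:12 is 3 h 45 min.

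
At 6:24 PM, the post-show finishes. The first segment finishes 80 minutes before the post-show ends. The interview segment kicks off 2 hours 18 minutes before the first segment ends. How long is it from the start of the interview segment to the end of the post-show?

The first segment ends at 6:24 PM − 80 min = 5:04 PM.
The interview segment starts at 5:04 PM − 138 min = 2:46 PM.
From 2:46 PM to 6:24 PM is 3 hours 38 minutes.

3 hours 38 minutes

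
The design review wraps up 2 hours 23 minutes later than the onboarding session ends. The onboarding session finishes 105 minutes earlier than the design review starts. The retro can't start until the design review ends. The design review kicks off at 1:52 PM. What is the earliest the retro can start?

The onboarding session ends at 1:52 PM − 105 min = 12:07 PM.
The design review ends at 12:07 PM + 143 min = 2:30 PM.
The retro is bounded by the design review, so the earliest it can start is 2:30 PM.

2:30 PM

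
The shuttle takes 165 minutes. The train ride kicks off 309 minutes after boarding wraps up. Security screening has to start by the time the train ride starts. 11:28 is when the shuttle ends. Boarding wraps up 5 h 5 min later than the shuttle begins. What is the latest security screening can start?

The shuttle starts at 11:28 − 165 min = 08:43.
Boarding ends at 08:43 + 305 min = 13:48.
The train ride starts at 13:48 + 309 min = 18:57.
Security screening is bounded by the train ride, so the latest it can start is 18:57.

18:57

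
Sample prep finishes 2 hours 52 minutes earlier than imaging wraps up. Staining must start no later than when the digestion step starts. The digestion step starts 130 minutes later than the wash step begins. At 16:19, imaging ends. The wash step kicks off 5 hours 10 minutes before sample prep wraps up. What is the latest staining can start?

10:27

Sample prep ends at 16:19 − 172 min = 13:27.
The wash step starts at 13:27 − 310 min = 08:17.
The digestion step starts at 08:17 + 130 min = 10:27.
Staining is bounded by the digestion step, so the latest it can start is 10:27.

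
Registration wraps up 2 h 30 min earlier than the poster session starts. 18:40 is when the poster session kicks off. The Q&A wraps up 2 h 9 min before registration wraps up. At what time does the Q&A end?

Registration ends at 18:40 − 150 min = 16:10.
The Q&A ends at 16:10 − 129 min = 14:01.

14:01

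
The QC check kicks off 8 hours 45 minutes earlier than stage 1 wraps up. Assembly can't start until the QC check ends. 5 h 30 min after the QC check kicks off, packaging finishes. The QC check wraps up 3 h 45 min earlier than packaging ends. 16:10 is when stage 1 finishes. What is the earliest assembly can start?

The QC check starts at 16:10 − 525 min = 07:25.
Packaging ends at 07:25 + 330 min = 12:55.
The QC check ends at 12:55 − 225 min = 09:10.
Assembly is bounded by the QC check, so the earliest it can start is 09:10.

09:10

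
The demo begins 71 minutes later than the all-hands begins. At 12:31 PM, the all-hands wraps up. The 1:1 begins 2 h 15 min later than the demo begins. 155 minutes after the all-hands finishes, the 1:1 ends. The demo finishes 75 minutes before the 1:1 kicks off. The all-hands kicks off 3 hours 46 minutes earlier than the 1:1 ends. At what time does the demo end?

The 1:1 ends at 12:31 PM + 155 min = 3:06 PM.
The all-hands starts at 3:06 PM − 226 min = 11:20 AM.
The demo starts at 11:20 AM + 71 min = 12:31 PM.
The 1:1 starts at 12:31 PM + 135 min = 2:46 PM.
The demo ends at 2:46 PM − 75 min = 1:31 PM.

1:31 PM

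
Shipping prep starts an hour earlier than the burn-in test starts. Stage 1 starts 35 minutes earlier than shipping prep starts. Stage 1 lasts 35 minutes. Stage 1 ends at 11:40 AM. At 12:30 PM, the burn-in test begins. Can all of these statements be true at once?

No

Shipping prep starts at 12:30 PM − 60 min = 11:30 AM.
Stage 1 starts at 11:30 AM − 35 min = 10:55 AM.
Stage 1 ends at 10:55 AM + 35 min = 11:30 AM.
But stage 1 is also said to end at 11:40 AM — a 10-minute conflict.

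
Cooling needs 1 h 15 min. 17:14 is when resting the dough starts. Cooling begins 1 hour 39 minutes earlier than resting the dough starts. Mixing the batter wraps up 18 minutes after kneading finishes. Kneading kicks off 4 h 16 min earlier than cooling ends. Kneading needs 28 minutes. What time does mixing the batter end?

Cooling starts at 17:14 − 99 min = 15:35.
Cooling ends at 15:35 + 75 min = 16:50.
Kneading starts at 16:50 − 256 min = 12:34.
Kneading ends at 12:34 + 28 min = 13:02.
Mixing the batter ends at 13:02 + 18 min = 13:20.

13:20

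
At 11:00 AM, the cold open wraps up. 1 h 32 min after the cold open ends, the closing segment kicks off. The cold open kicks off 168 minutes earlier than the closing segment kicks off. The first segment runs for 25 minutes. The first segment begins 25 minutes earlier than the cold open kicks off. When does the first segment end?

9:44 AM

The closing segment starts at 11:00 AM + 92 min = 12:32 PM.
The cold open starts at 12:32 PM − 168 min = 9:44 AM.
The first segment starts at 9:44 AM − 25 min = 9:19 AM.
The first segment ends at 9:19 AM + 25 min = 9:44 AM.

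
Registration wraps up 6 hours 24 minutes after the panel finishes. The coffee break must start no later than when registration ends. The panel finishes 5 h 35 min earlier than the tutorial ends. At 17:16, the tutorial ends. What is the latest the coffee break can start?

The panel ends at 17:16 − 335 min = 11:41.
Registration ends at 11:41 + 384 min = 18:05.
The coffee break is bounded by registration, so the latest it can start is 18:05.

18:05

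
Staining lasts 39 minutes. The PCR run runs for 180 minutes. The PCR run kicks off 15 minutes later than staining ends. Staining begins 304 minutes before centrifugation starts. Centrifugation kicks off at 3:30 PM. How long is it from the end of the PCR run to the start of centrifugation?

Staining starts at 3:30 PM − 304 min = 10:26 AM.
Staining ends at 10:26 AM + 39 min = 11:05 AM.
The PCR run starts at 11:05 AM + 15 min = 11:20 AM.
The PCR run ends at 11:20 AM + 180 min = 2:20 PM.
From 2:20 PM to 3:30 PM is 70 minutes.

70 minutes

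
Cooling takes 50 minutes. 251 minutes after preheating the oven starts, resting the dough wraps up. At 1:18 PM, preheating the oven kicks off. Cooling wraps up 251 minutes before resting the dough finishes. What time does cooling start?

Resting the dough ends at 1:18 PM + 251 min = 5:29 PM.
Cooling ends at 5:29 PM − 251 min = 1:18 PM.
Cooling starts at 1:18 PM − 50 min = 12:28 PM.

12:28 PM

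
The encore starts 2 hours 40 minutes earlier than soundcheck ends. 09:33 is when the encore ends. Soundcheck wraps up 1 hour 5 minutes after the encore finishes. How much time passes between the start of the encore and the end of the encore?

1 h 35 min

Soundcheck ends at 09:33 + 65 min = 10:38.
The encore starts at 10:38 − 160 min = 07:58.
From 07:58 to 09:33 is 1 h 35 min.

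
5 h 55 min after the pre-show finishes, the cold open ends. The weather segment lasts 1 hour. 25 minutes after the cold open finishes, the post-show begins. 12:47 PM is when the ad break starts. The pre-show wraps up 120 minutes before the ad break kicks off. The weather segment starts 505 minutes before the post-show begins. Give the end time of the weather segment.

9:42 AM

The pre-show ends at 12:47 PM − 120 min = 10:47 AM.
The cold open ends at 10:47 AM + 355 min = 4:42 PM.
The post-show starts at 4:42 PM + 25 min = 5:07 PM.
The weather segment starts at 5:07 PM − 505 min = 8:42 AM.
The weather segment ends at 8:42 AM + 60 min = 9:42 AM.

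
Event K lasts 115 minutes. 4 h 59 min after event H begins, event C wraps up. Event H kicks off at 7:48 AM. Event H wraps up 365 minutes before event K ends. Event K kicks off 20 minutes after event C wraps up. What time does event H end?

8:57 AM

Event C ends at 7:48 AM + 299 min = 12:47 PM.
Event K starts at 12:47 PM + 20 min = 1:07 PM.
Event K ends at 1:07 PM + 115 min = 3:02 PM.
Event H ends at 3:02 PM − 365 min = 8:57 AM.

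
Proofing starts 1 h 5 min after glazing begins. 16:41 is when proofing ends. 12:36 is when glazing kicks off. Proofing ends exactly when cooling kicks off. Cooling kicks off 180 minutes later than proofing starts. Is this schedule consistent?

Proofing starts at 12:36 + 65 min = 13:41.
Cooling starts at 13:41 + 180 min = 16:41.
So proofing ends at 16:41.
That matches the stated 16:41, so the schedule is consistent.

Yes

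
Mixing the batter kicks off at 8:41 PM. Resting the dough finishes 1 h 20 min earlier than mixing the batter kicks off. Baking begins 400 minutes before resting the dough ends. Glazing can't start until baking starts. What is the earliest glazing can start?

Resting the dough ends at 8:41 PM − 80 min = 7:21 PM.
Baking starts at 7:21 PM − 400 min = 12:41 PM.
Glazing is bounded by baking, so the earliest it can start is 12:41 PM.

12:41 PM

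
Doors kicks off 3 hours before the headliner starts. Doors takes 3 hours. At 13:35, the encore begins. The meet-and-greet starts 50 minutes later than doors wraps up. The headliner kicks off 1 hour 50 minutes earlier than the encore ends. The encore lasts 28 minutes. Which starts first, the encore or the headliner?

the headliner

The encore ends at 13:35 + 28 min = 14:03.
The headliner starts at 14:03 − 110 min = 12:13.
The encore starts at 13:35 and the headliner starts at 12:13, so the headliner is first.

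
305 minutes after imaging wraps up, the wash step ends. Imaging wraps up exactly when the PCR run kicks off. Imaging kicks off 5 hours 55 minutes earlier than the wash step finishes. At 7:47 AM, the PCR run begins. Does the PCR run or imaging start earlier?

Imaging ends at 7:47 AM.
The wash step ends at 7:47 AM + 305 min = 12:52 PM.
Imaging starts at 12:52 PM − 355 min = 6:57 AM.
The PCR run starts at 7:47 AM and imaging starts at 6:57 AM, so imaging is first.

imaging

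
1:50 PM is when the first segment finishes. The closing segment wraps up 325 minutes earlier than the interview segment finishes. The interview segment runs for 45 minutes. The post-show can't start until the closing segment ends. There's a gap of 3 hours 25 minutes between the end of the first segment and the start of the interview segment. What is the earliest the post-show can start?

The interview segment starts at 1:50 PM + 205 min = 5:15 PM.
The interview segment ends at 5:15 PM + 45 min = 6:00 PM.
The closing segment ends at 6:00 PM − 325 min = 12:35 PM.
The post-show is bounded by the closing segment, so the earliest it can start is 12:35 PM.

12:35 PM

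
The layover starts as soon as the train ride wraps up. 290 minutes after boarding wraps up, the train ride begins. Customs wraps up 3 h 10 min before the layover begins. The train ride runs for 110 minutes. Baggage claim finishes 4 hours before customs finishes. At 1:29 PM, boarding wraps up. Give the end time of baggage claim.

12:59 PM

The train ride starts at 1:29 PM + 290 min = 6:19 PM.
The train ride ends at 6:19 PM + 110 min = 8:09 PM.
So the layover starts at 8:09 PM.
Customs ends at 8:09 PM − 190 min = 4:59 PM.
Baggage claim ends at 4:59 PM − 240 min = 12:59 PM.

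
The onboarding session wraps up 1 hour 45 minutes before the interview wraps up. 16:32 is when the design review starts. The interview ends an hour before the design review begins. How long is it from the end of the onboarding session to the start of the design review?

The interview ends at 16:32 − 60 min = 15:32.
The onboarding session ends at 15:32 − 105 min = 13:47.
From 13:47 to 16:32 is 165 minutes.

165 minutes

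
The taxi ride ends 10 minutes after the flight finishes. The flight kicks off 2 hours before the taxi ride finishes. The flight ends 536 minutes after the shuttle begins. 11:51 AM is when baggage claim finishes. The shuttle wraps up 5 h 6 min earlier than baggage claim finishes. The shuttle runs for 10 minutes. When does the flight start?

The shuttle ends at 11:51 AM − 306 min = 6:45 AM.
The shuttle starts at 6:45 AM − 10 min = 6:35 AM.
The flight ends at 6:35 AM + 536 min = 3:31 PM.
The taxi ride ends at 3:31 PM + 10 min = 3:41 PM.
The flight starts at 3:41 PM − 120 min = 1:41 PM.

1:41 PM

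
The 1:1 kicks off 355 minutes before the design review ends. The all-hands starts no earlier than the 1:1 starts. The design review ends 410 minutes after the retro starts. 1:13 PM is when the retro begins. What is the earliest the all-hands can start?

The design review ends at 1:13 PM + 410 min = 8:03 PM.
The 1:1 starts at 8:03 PM − 355 min = 2:08 PM.
The all-hands is bounded by the 1:1, so the earliest it can start is 2:08 PM.

2:08 PM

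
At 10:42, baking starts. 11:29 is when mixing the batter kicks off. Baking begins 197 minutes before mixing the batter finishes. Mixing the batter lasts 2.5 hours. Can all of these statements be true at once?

Mixing the batter ends at 11:29 + 150 min = 13:59.
Baking starts at 13:59 − 197 min = 10:42.
That matches the stated 10:42, so the schedule is consistent.

Yes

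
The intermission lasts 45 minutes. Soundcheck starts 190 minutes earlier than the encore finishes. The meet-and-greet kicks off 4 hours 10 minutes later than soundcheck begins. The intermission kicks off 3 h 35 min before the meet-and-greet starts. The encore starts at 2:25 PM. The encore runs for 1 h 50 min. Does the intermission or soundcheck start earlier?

soundcheck

The encore ends at 2:25 PM + 110 min = 4:15 PM.
Soundcheck starts at 4:15 PM − 190 min = 1:05 PM.
The meet-and-greet starts at 1:05 PM + 250 min = 5:15 PM.
The intermission starts at 5:15 PM − 215 min = 1:40 PM.
The intermission starts at 1:40 PM and soundcheck starts at 1:05 PM, so soundcheck is first.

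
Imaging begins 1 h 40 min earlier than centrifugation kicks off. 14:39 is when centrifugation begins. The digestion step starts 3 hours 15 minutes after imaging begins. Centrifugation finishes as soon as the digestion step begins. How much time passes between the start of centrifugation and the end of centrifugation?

Imaging starts at 14:39 − 100 min = 12:59.
The digestion step starts at 12:59 + 195 min = 16:14.
So centrifugation ends at 16:14.
From 14:39 to 16:14 is 1 h 35 min.

1 h 35 min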